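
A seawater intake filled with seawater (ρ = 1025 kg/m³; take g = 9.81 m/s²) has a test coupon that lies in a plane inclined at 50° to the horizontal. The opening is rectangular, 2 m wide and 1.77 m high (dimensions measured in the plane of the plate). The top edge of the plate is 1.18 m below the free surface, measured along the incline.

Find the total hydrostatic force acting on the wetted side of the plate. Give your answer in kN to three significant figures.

γ = ρg = 1025 × 9.81 / 1000 = 10.05525 kN/m³.
Let θ = 50° be the plate's angle to the horizontal; measure y along the incline from where the plane meets the free surface. Vertical depth h = y·sinθ with sinθ = 0.766044.
The centroid lies 1.77/2 = 0.885 m below the top edge, so y_c = 1.18 + 0.885 = 2.065 m and h_c = 2.065 × 0.766044 = 1.58188 m.
A = 2 × 1.77 = 3.54 m².
Resultant F = γ·h_c·A = 10.05525 × 1.58188 × 3.54 = 56.3079 kN.

F ≈ 56.3 kN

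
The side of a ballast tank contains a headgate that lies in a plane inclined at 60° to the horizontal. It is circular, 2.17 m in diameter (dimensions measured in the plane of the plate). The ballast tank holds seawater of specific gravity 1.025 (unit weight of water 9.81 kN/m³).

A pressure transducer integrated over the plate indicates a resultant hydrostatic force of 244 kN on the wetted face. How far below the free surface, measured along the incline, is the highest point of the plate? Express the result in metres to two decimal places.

y_top ≈ 6.49 m

γ = 1.025 × 9.81 = 10.05525 kN/m³.
A = π(1.085)² = 3.69836 m².
From F = γ·h_c·A, the centroid depth is h_c = 244/(10.05525 × 3.69836) = 6.56127 m.
Let θ = 60° be the plate's angle to the horizontal; measure y along the incline from where the plane meets the free surface. Vertical depth h = y·sinθ with sinθ = 0.866025.
Along the incline, y_c = h_c/sinθ = 6.56127/0.866025 = 7.57631 m.
The centroid is at the centre, 1.085 m below the top of the plate, so the highest point sits at y_top = 7.57631 − 1.085 = 6.49131 m along the incline.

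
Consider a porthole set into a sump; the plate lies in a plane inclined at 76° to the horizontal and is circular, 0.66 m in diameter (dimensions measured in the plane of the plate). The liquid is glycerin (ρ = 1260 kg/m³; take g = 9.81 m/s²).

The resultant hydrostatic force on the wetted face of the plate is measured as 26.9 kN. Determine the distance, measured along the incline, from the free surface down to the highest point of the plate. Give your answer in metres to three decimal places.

y_top ≈ 6.226 m

γ = ρg = 1260 × 9.81 / 1000 = 12.3606 kN/m³.
A = π(0.33)² = 0.342119 m².
From F = γ·h_c·A, the centroid depth is h_c = 26.9/(12.3606 × 0.342119) = 6.36115 m.
Let θ = 76° be the plate's angle to the horizontal; measure y along the incline from where the plane meets the free surface. Vertical depth h = y·sinθ with sinθ = 0.970296.
Along the incline, y_c = h_c/sinθ = 6.36115/0.970296 = 6.55589 m.
The centroid is at the centre, 0.33 m below the top of the plate, so the highest point sits at y_top = 6.55589 − 0.33 = 6.22589 m along the incline.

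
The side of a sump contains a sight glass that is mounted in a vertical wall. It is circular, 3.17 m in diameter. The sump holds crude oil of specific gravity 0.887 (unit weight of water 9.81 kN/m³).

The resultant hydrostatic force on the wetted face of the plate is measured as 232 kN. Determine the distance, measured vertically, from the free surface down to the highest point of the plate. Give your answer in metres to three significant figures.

d_top ≈ 1.79 m

γ = 0.887 × 9.81 = 8.70147 kN/m³.
A = π(1.585)² = 7.89239 m².
From F = γ·h_c·A, the centroid depth is h_c = 232/(8.70147 × 7.89239) = 3.37821 m.
The centroid is at the centre, 1.585 m below the top of the plate, so the highest point sits at h_top = 3.37821 − 1.585 = 1.79321 m below the surface.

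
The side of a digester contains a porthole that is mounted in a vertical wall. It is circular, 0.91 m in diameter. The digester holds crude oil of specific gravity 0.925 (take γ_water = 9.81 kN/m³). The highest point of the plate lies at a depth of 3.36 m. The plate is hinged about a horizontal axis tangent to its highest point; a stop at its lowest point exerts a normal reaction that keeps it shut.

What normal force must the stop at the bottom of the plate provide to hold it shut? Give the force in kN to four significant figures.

γ = 0.925 × 9.81 = 9.07425 kN/m³.
The centroid is at the centre, 0.455 m below the top of the plate, so the centroid depth is h_c = 3.36 + 0.455 = 3.815 m.
A = π(0.455)² = 0.650388 m².
Resultant F = γ·h_c·A = 9.07425 × 3.815 × 0.650388 = 22.5153 kN.
I_c = πr⁴/4 = π × 0.455⁴/4 = 0.0336617 m⁴.
Centre of pressure: y_p = y_c + I_c/(y_c·A) = 3.815 + 0.0336617/(3.815 × 0.650388) = 3.815 + 0.0135665 = 3.82857 m along the plane.
The resultant acts 0.455 + 0.0135665 = 0.468566 m (along the plate) below the hinge at the top edge, so the moment about the hinge is M = F × 0.468566 = 22.5153 × 0.468566 = 10.5499 kN·m.
A normal force at the bottom, 0.91 m from the hinge, must supply this moment: P = 10.5499/0.91 = 11.5933 kN.

P ≈ 11.59 kN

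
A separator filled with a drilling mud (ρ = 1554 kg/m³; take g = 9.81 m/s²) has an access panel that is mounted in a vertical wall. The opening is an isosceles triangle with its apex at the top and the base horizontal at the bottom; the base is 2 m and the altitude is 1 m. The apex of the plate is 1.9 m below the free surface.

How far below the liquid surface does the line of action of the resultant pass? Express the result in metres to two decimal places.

γ = ρg = 1554 × 9.81 / 1000 = 15.24474 kN/m³.
With the apex up, the centroid sits 2h/3 = 2 × 1/3 = 0.666667 m below the apex, so the centroid depth is h_c = 1.9 + 0.666667 = 2.56667 m.
A = ½ × 2 × 1 = 1 m².
Resultant F = γ·h_c·A = 15.24474 × 2.56667 × 1 = 39.1282 kN.
I_c = b·h³/36 = 2 × 1³/36 = 0.0555556 m⁴.
Centre of pressure: y_p = y_c + I_c/(y_c·A) = 2.56667 + 0.0555556/(2.56667 × 1) = 2.56667 + 0.021645 = 2.58831 m along the plane.

h_p = 2.59 m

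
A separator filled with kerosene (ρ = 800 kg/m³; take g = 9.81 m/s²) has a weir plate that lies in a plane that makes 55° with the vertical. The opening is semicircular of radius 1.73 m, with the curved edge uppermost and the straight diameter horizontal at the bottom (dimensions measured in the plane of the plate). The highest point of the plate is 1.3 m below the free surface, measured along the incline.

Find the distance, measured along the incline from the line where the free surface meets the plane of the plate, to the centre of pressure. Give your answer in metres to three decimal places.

y_p = 2.387 m

γ = ρg = 800 × 9.81 / 1000 = 7.848 kN/m³.
The plate makes 55° with the vertical, i.e. θ = 90° − 55° = 35° to the horizontal. Measuring y along the incline from the free-surface line, vertical depth h = y·sinθ with sinθ = 0.573576.
The centroid lies 4r/(3π) = 0.734235 m above the diameter, so r − 4r/(3π) = 1.73 − 0.734235 = 0.995765 m below the topmost point, so y_c = 1.3 + 0.995765 = 2.29577 m and h_c = 2.29577 × 0.573576 = 1.3168 m.
A = πr²/2 = π × 1.73²/2 = 4.70124 m².
Resultant F = γ·h_c·A = 7.848 × 1.3168 × 4.70124 = 48.5838 kN.
I_c = (π/8 − 8/(9π))·r⁴ = 0.109757 × 1.73⁴ = 0.983143 m⁴.
Centre of pressure: y_p = y_c + I_c/(y_c·A) = 2.29577 + 0.983143/(2.29577 × 4.70124) = 2.29577 + 0.0910911 = 2.38686 m along the plane.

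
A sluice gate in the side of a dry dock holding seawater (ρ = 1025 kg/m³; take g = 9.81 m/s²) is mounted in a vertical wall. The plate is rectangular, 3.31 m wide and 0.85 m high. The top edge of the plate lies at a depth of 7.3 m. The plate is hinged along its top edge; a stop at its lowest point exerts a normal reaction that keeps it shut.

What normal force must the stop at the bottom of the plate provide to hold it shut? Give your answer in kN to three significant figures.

γ = ρg = 1025 × 9.81 / 1000 = 10.05525 kN/m³.
The centroid lies 0.85/2 = 0.425 m below the top edge, so the centroid depth is h_c = 7.3 + 0.425 = 7.725 m.
A = 3.31 × 0.85 = 2.8135 m².
Resultant F = γ·h_c·A = 10.05525 × 7.725 × 2.8135 = 218.544 kN.
I_c = b·h³/12 = 3.31 × 0.85³/12 = 0.169396 m⁴.
Centre of pressure: y_p = y_c + I_c/(y_c·A) = 7.725 + 0.169396/(7.725 × 2.8135) = 7.725 + 0.00779395 = 7.73279 m along the plane.
The resultant acts 0.425 + 0.00779395 = 0.432794 m (along the plate) below the hinge at the top edge, so the moment about the hinge is M = F × 0.432794 = 218.544 × 0.432794 = 94.5845 kN·m.
A normal force at the bottom, 0.85 m from the hinge, must supply this moment: P = 94.5845/0.85 = 111.276 kN.

P ≈ 111 kN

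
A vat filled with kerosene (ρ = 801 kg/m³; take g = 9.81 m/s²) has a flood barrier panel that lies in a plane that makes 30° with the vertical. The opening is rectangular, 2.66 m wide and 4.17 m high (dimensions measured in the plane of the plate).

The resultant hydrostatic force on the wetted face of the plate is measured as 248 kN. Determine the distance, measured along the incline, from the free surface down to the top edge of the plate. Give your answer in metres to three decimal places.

y_top ≈ 1.201 m

γ = ρg = 801 × 9.81 / 1000 = 7.85781 kN/m³.
A = 2.66 × 4.17 = 11.0922 m².
From F = γ·h_c·A, the centroid depth is h_c = 248/(7.85781 × 11.0922) = 2.84533 m.
The plate makes 30° with the vertical, i.e. θ = 90° − 30° = 60° to the horizontal. Measuring y along the incline from the free-surface line, vertical depth h = y·sinθ with sinθ = 0.866025.
Along the incline, y_c = h_c/sinθ = 2.84533/0.866025 = 3.28551 m.
The centroid lies 4.17/2 = 2.085 m below the top edge, so the top edge sits at y_top = 3.28551 − 2.085 = 1.20051 m along the incline.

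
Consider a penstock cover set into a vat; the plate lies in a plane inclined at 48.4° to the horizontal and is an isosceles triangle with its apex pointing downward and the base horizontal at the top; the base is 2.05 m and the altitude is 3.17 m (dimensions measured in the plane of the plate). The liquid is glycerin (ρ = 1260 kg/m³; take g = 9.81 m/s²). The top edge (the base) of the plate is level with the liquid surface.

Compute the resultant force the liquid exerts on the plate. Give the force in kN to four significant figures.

γ = ρg = 1260 × 9.81 / 1000 = 12.3606 kN/m³.
Let θ = 48.4° be the plate's angle to the horizontal; measure y along the incline from where the plane meets the free surface. Vertical depth h = y·sinθ with sinθ = 0.747798.
With the apex down, the centroid sits h/3 = 3.17/3 = 1.05667 m below the base (the top edge), so y_c = 1.05667 m and h_c = 1.05667 × 0.747798 = 0.790176 m.
A = ½ × 2.05 × 3.17 = 3.24925 m².
Resultant F = γ·h_c·A = 12.3606 × 0.790176 × 3.24925 = 31.7356 kN.

F ≈ 31.74 kN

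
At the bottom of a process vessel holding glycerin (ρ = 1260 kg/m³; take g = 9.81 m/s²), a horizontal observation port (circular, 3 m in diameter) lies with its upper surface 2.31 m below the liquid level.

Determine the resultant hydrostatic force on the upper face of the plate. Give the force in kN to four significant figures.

F ≈ 201.8 kN

γ = ρg = 1260 × 9.81 / 1000 = 12.3606 kN/m³.
The plate is horizontal, so pressure is uniform at p = γ·h = 12.3606 × 2.31 = 28.553 kN/m².
A = π(1.5)² = 7.06858 m².
F = p·A = 28.553 × 7.06858 = 201.829 kN.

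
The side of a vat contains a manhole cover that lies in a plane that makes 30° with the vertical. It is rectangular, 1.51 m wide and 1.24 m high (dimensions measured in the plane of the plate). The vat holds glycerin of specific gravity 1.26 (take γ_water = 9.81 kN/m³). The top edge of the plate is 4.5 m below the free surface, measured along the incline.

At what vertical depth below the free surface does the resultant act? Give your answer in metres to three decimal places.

γ = 1.26 × 9.81 = 12.3606 kN/m³.
The plate makes 30° with the vertical, i.e. θ = 90° − 30° = 60° to the horizontal. Measuring y along the incline from the free-surface line, vertical depth h = y·sinθ with sinθ = 0.866025.
The centroid lies 1.24/2 = 0.62 m below the top edge, so y_c = 4.5 + 0.62 = 5.12 m and h_c = 5.12 × 0.866025 = 4.43405 m.
A = 1.51 × 1.24 = 1.8724 m².
Resultant F = γ·h_c·A = 12.3606 × 4.43405 × 1.8724 = 102.622 kN.
I_c = b·h³/12 = 1.51 × 1.24³/12 = 0.239917 m⁴.
Centre of pressure: y_p = y_c + I_c/(y_c·A) = 5.12 + 0.239917/(5.12 × 1.8724) = 5.12 + 0.0250261 = 5.14503 m along the plane.
Vertically, h_p = y_p·sinθ = 5.14503 × 0.866025 = 4.45572 m.

h_p = 4.456 m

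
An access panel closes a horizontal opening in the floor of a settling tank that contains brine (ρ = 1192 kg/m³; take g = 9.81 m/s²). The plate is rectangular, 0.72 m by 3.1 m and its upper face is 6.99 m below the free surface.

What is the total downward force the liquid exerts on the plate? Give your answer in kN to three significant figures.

F ≈ 182 kN

γ = ρg = 1192 × 9.81 / 1000 = 11.69352 kN/m³.
The plate is horizontal, so pressure is uniform at p = γ·h = 11.69352 × 6.99 = 81.7377 kN/m².
A = 0.72 × 3.1 = 2.232 m².
F = p·A = 81.7377 × 2.232 = 182.439 kN.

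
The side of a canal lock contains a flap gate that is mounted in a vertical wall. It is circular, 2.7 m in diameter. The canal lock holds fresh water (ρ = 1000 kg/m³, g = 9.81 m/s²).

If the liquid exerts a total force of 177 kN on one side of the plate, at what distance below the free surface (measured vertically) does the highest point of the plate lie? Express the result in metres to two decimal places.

d_top ≈ 1.80 m

γ = ρg = 1000 × 9.81 = 9810 N/m³ = 9.81 kN/m³.
A = π(1.35)² = 5.72555 m².
From F = γ·h_c·A, the centroid depth is h_c = 177/(9.81 × 5.72555) = 3.15128 m.
The centroid is at the centre, 1.35 m below the top of the plate, so the highest point sits at h_top = 3.15128 − 1.35 = 1.80128 m below the surface.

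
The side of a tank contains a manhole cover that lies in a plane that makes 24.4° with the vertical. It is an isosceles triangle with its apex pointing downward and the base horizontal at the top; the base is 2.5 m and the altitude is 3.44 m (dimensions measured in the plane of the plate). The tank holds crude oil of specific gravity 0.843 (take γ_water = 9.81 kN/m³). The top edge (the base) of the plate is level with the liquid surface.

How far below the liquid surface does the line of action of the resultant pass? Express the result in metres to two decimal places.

γ = 0.843 × 9.81 = 8.26983 kN/m³.
The plate makes 24.4° with the vertical, i.e. θ = 90° − 24.4° = 65.6° to the horizontal. Measuring y along the incline from the free-surface line, vertical depth h = y·sinθ with sinθ = 0.910684.
With the apex down, the centroid sits h/3 = 3.44/3 = 1.14667 m below the base (the top edge), so y_c = 1.14667 m and h_c = 1.14667 × 0.910684 = 1.04425 m.
A = ½ × 2.5 × 3.44 = 4.3 m².
Resultant F = γ·h_c·A = 8.26983 × 1.04425 × 4.3 = 37.1338 kN.
I_c = b·h³/36 = 2.5 × 3.44³/36 = 2.82692 m⁴.
Centre of pressure: y_p = y_c + I_c/(y_c·A) = 1.14667 + 2.82692/(1.14667 × 4.3) = 1.14667 + 0.573333 = 1.72 m along the plane.
Vertically, h_p = y_p·sinθ = 1.72 × 0.910684 = 1.56638 m.

h_p = 1.57 m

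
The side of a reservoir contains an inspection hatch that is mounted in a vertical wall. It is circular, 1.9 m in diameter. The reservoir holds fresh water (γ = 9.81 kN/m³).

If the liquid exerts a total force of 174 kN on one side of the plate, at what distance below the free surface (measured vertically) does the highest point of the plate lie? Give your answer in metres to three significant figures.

d_top ≈ 5.31 m

γ = 9.81 kN/m³.
A = π(0.95)² = 2.83529 m².
From F = γ·h_c·A, the centroid depth is h_c = 174/(9.81 × 2.83529) = 6.2558 m.
The centroid is at the centre, 0.95 m below the top of the plate, so the highest point sits at h_top = 6.2558 − 0.95 = 5.3058 m below the surface.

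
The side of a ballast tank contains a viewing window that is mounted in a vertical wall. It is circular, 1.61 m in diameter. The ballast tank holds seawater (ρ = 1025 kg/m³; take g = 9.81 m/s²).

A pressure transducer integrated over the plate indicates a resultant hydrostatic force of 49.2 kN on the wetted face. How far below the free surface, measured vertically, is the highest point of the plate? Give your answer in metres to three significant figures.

γ = ρg = 1025 × 9.81 / 1000 = 10.05525 kN/m³.
A = π(0.805)² = 2.03583 m².
From F = γ·h_c·A, the centroid depth is h_c = 49.2/(10.05525 × 2.03583) = 2.40343 m.
The centroid is at the centre, 0.805 m below the top of the plate, so the highest point sits at h_top = 2.40343 − 0.805 = 1.59843 m below the surface.

d_top ≈ 1.60 m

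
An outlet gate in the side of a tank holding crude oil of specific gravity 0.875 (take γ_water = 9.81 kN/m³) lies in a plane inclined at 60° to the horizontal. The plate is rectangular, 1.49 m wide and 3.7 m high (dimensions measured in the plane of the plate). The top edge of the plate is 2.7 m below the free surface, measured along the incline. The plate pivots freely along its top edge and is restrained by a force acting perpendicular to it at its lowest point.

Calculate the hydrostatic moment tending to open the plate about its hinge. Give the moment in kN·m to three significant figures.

M ≈ 392 kN·m

γ = 0.875 × 9.81 = 8.58375 kN/m³.
Let θ = 60° be the plate's angle to the horizontal; measure y along the incline from where the plane meets the free surface. Vertical depth h = y·sinθ with sinθ = 0.866025.
The centroid lies 3.7/2 = 1.85 m below the top edge, so y_c = 2.7 + 1.85 = 4.55 m and h_c = 4.55 × 0.866025 = 3.94041 m.
A = 1.49 × 3.7 = 5.513 m².
Resultant F = γ·h_c·A = 8.58375 × 3.94041 × 5.513 = 186.469 kN.
I_c = b·h³/12 = 1.49 × 3.7³/12 = 6.28941 m⁴.
Centre of pressure: y_p = y_c + I_c/(y_c·A) = 4.55 + 6.28941/(4.55 × 5.513) = 4.55 + 0.250732 = 4.80073 m along the plane.
The resultant acts 1.85 + 0.250732 = 2.10073 m (along the plate) below the hinge at the top edge, so the moment about the hinge is M = F × 2.10073 = 186.469 × 2.10073 = 391.721 kN·m.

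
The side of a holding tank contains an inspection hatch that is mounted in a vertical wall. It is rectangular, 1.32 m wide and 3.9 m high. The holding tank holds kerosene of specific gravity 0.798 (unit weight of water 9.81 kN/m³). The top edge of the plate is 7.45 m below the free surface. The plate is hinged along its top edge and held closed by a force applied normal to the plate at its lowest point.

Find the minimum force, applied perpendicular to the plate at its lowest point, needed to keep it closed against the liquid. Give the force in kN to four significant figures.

γ = 0.798 × 9.81 = 7.82838 kN/m³.
The centroid lies 3.9/2 = 1.95 m below the top edge, so the centroid depth is h_c = 7.45 + 1.95 = 9.4 m.
A = 1.32 × 3.9 = 5.148 m².
Resultant F = γ·h_c·A = 7.82838 × 9.4 × 5.148 = 378.825 kN.
I_c = b·h³/12 = 1.32 × 3.9³/12 = 6.52509 m⁴.
Centre of pressure: y_p = y_c + I_c/(y_c·A) = 9.4 + 6.52509/(9.4 × 5.148) = 9.4 + 0.13484 = 9.53484 m along the plane.
The resultant acts 1.95 + 0.13484 = 2.08484 m (along the plate) below the hinge at the top edge, so the moment about the hinge is M = F × 2.08484 = 378.825 × 2.08484 = 789.79 kN·m.
A normal force at the bottom, 3.9 m from the hinge, must supply this moment: P = 789.79/3.9 = 202.51 kN.

P ≈ 202.5 kN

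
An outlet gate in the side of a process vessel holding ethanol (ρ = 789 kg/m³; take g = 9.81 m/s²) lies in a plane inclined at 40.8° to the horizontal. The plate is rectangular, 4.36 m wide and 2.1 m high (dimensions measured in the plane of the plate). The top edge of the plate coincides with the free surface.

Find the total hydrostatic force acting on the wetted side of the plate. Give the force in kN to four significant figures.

γ = ρg = 789 × 9.81 / 1000 = 7.74009 kN/m³.
Let θ = 40.8° be the plate's angle to the horizontal; measure y along the incline from where the plane meets the free surface. Vertical depth h = y·sinθ with sinθ = 0.653421.
The centroid lies 2.1/2 = 1.05 m below the top edge, so y_c = 1.05 m and h_c = 1.05 × 0.653421 = 0.686092 m.
A = 4.36 × 2.1 = 9.156 m².
Resultant F = γ·h_c·A = 7.74009 × 0.686092 × 9.156 = 48.6221 kN.

F ≈ 48.62 kN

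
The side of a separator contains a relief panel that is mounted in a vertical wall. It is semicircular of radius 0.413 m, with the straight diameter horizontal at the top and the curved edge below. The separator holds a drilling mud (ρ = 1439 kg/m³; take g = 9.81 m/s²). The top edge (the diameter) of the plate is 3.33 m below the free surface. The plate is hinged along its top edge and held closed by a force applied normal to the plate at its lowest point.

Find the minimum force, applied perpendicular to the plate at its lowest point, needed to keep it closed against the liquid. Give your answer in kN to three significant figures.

γ = ρg = 1439 × 9.81 / 1000 = 14.11659 kN/m³.
The centroid of a semicircle lies 4r/(3π) = 0.175283 m from the diameter, here below the top edge, so the centroid depth is h_c = 3.33 + 0.175283 = 3.50528 m.
A = πr²/2 = π × 0.413²/2 = 0.267929 m².
Resultant F = γ·h_c·A = 14.11659 × 3.50528 × 0.267929 = 13.2578 kN.
I_c = (π/8 − 8/(9π))·r⁴ = 0.109757 × 0.413⁴ = 0.00319325 m⁴.
Centre of pressure: y_p = y_c + I_c/(y_c·A) = 3.50528 + 0.00319325/(3.50528 × 0.267929) = 3.50528 + 0.00340009 = 3.50868 m along the plane.
The resultant acts 0.175283 + 0.00340009 = 0.178683 m (along the plate) below the hinge at the top edge, so the moment about the hinge is M = F × 0.178683 = 13.2578 × 0.178683 = 2.36894 kN·m.
A normal force at the bottom, 0.413 m from the hinge, must supply this moment: P = 2.36894/0.413 = 5.73593 kN.

P ≈ 5.74 kN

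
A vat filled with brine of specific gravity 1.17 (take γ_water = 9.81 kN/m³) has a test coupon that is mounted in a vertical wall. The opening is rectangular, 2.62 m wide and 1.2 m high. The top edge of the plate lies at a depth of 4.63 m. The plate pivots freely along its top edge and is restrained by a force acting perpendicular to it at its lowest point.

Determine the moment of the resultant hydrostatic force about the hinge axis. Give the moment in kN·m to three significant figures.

γ = 1.17 × 9.81 = 11.4777 kN/m³.
The centroid lies 1.2/2 = 0.6 m below the top edge, so the centroid depth is h_c = 4.63 + 0.6 = 5.23 m.
A = 2.62 × 1.2 = 3.144 m².
Resultant F = γ·h_c·A = 11.4777 × 5.23 × 3.144 = 188.729 kN.
I_c = b·h³/12 = 2.62 × 1.2³/12 = 0.37728 m⁴.
Centre of pressure: y_p = y_c + I_c/(y_c·A) = 5.23 + 0.37728/(5.23 × 3.144) = 5.23 + 0.0229446 = 5.25294 m along the plane.
The resultant acts 0.6 + 0.0229446 = 0.622945 m (along the plate) below the hinge at the top edge, so the moment about the hinge is M = F × 0.622945 = 188.729 × 0.622945 = 117.568 kN·m.

M ≈ 118 kN·m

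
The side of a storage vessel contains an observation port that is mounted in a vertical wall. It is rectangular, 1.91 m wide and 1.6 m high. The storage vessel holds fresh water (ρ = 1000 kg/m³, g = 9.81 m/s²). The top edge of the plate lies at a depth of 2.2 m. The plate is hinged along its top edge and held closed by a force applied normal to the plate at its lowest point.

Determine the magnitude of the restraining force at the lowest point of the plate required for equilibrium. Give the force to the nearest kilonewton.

γ = ρg = 1000 × 9.81 = 9810 N/m³ = 9.81 kN/m³.
The centroid lies 1.6/2 = 0.8 m below the top edge, so the centroid depth is h_c = 2.2 + 0.8 = 3 m.
A = 1.91 × 1.6 = 3.056 m².
Resultant F = γ·h_c·A = 9.81 × 3 × 3.056 = 89.9381 kN.
I_c = b·h³/12 = 1.91 × 1.6³/12 = 0.651947 m⁴.
Centre of pressure: y_p = y_c + I_c/(y_c·A) = 3 + 0.651947/(3 × 3.056) = 3 + 0.0711111 = 3.07111 m along the plane.
The resultant acts 0.8 + 0.0711111 = 0.871111 m (along the plate) below the hinge at the top edge, so the moment about the hinge is M = F × 0.871111 = 89.9381 × 0.871111 = 78.3461 kN·m.
A normal force at the bottom, 1.6 m from the hinge, must supply this moment: P = 78.3461/1.6 = 48.9663 kN.

P ≈ 49 kN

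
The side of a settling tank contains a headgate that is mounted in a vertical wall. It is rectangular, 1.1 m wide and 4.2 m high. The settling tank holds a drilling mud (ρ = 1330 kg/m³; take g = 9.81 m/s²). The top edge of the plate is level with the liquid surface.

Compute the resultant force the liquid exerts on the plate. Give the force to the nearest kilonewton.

F ≈ 127 kN

γ = ρg = 1330 × 9.81 / 1000 = 13.0473 kN/m³.
The centroid lies 4.2/2 = 2.1 m below the top edge, so the centroid depth is h_c = 2.1 m.
A = 1.1 × 4.2 = 4.62 m².
Resultant F = γ·h_c·A = 13.0473 × 2.1 × 4.62 = 126.585 kN.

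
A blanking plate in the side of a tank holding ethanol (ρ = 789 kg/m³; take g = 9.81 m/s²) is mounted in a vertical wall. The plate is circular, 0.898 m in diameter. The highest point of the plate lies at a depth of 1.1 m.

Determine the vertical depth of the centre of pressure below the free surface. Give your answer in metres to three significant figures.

γ = ρg = 789 × 9.81 / 1000 = 7.74009 kN/m³.
The centroid is at the centre, 0.449 m below the top of the plate, so the centroid depth is h_c = 1.1 + 0.449 = 1.549 m.
A = π(0.449)² = 0.633348 m².
Resultant F = γ·h_c·A = 7.74009 × 1.549 × 0.633348 = 7.59346 kN.
I_c = πr⁴/4 = π × 0.449⁴/4 = 0.0319209 m⁴.
Centre of pressure: y_p = y_c + I_c/(y_c·A) = 1.549 + 0.0319209/(1.549 × 0.633348) = 1.549 + 0.0325373 = 1.58154 m along the plane.

h_p = 1.58 m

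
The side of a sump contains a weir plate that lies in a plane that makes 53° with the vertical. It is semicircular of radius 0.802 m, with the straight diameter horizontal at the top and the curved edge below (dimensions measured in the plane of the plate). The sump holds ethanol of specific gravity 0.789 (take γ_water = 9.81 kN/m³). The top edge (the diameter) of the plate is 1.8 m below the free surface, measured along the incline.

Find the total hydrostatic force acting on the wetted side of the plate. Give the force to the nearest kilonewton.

γ = 0.789 × 9.81 = 7.74009 kN/m³.
The plate makes 53° with the vertical, i.e. θ = 90° − 53° = 37° to the horizontal. Measuring y along the incline from the free-surface line, vertical depth h = y·sinθ with sinθ = 0.601815.
The centroid of a semicircle lies 4r/(3π) = 0.340379 m from the diameter, here below the top edge, so y_c = 1.8 + 0.340379 = 2.14038 m and h_c = 2.14038 × 0.601815 = 1.28811 m.
A = πr²/2 = π × 0.802²/2 = 1.01034 m².
Resultant F = γ·h_c·A = 7.74009 × 1.28811 × 1.01034 = 10.0732 kN.

F ≈ 10 kN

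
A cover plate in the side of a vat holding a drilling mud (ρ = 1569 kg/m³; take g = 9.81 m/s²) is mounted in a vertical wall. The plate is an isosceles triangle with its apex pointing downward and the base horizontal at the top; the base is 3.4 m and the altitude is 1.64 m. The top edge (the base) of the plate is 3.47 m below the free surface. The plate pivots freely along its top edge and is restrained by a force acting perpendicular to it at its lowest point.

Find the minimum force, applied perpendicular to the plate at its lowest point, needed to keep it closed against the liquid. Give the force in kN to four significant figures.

γ = ρg = 1569 × 9.81 / 1000 = 15.39189 kN/m³.
With the apex down, the centroid sits h/3 = 1.64/3 = 0.546667 m below the base (the top edge), so the centroid depth is h_c = 3.47 + 0.546667 = 4.01667 m.
A = ½ × 3.4 × 1.64 = 2.788 m².
Resultant F = γ·h_c·A = 15.39189 × 4.01667 × 2.788 = 172.366 kN.
I_c = b·h³/36 = 3.4 × 1.64³/36 = 0.416589 m⁴.
Centre of pressure: y_p = y_c + I_c/(y_c·A) = 4.01667 + 0.416589/(4.01667 × 2.788) = 4.01667 + 0.0372005 = 4.05387 m along the plane.
The resultant acts 0.546667 + 0.0372005 = 0.583867 m (along the plate) below the hinge at the top edge, so the moment about the hinge is M = F × 0.583867 = 172.366 × 0.583867 = 100.639 kN·m.
A normal force at the bottom, 1.64 m from the hinge, must supply this moment: P = 100.639/1.64 = 61.3652 kN.

P ≈ 61.37 kN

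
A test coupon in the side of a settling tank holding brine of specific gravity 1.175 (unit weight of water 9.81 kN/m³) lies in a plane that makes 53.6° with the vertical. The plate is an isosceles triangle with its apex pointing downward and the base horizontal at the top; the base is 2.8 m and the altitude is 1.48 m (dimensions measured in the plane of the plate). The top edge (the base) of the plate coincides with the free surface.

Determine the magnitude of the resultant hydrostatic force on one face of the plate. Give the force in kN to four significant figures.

F ≈ 6.992 kN

γ = 1.175 × 9.81 = 11.52675 kN/m³.
The plate makes 53.6° with the vertical, i.e. θ = 90° − 53.6° = 36.4° to the horizontal. Measuring y along the incline from the free-surface line, vertical depth h = y·sinθ with sinθ = 0.593419.
With the apex down, the centroid sits h/3 = 1.48/3 = 0.493333 m below the base (the top edge), so y_c = 0.493333 m and h_c = 0.493333 × 0.593419 = 0.292753 m.
A = ½ × 2.8 × 1.48 = 2.072 m².
Resultant F = γ·h_c·A = 11.52675 × 0.292753 × 2.072 = 6.99194 kN.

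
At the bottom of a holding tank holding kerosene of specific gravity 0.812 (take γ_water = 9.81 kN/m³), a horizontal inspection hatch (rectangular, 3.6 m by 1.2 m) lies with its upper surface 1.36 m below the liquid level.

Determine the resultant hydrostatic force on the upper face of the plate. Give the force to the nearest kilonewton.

γ = 0.812 × 9.81 = 7.96572 kN/m³.
The plate is horizontal, so pressure is uniform at p = γ·h = 7.96572 × 1.36 = 10.8334 kN/m².
A = 3.6 × 1.2 = 4.32 m².
F = p·A = 10.8334 × 4.32 = 46.8003 kN.

F ≈ 47 kN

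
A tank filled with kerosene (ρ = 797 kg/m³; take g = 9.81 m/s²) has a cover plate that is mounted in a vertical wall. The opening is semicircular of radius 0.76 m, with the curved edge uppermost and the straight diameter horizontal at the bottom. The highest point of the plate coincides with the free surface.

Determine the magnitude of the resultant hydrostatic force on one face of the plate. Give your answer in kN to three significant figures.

F ≈ 3.10 kN

γ = ρg = 797 × 9.81 / 1000 = 7.81857 kN/m³.
The centroid lies 4r/(3π) = 0.322554 m above the diameter, so r − 4r/(3π) = 0.76 − 0.322554 = 0.437446 m below the topmost point, so the centroid depth is h_c = 0.437446 m.
A = πr²/2 = π × 0.76²/2 = 0.907292 m².
Resultant F = γ·h_c·A = 7.81857 × 0.437446 × 0.907292 = 3.10312 kN.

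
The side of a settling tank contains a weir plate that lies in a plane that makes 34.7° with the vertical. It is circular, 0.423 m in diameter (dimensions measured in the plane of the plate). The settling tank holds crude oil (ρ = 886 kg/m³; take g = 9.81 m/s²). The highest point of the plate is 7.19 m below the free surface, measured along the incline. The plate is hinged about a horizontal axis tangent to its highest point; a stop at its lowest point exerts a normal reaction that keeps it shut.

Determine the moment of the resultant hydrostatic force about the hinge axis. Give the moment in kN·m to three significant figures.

γ = ρg = 886 × 9.81 / 1000 = 8.69166 kN/m³.
The plate makes 34.7° with the vertical, i.e. θ = 90° − 34.7° = 55.3° to the horizontal. Measuring y along the incline from the free-surface line, vertical depth h = y·sinθ with sinθ = 0.822144.
The centroid is at the centre, 0.2115 m below the top of the plate, so y_c = 7.19 + 0.2115 = 7.4015 m and h_c = 7.4015 × 0.822144 = 6.0851 m.
A = π(0.2115)² = 0.140531 m².
Resultant F = γ·h_c·A = 8.69166 × 6.0851 × 0.140531 = 7.43263 kN.
I_c = πr⁴/4 = π × 0.2115⁴/4 = 0.00157156 m⁴.
Centre of pressure: y_p = y_c + I_c/(y_c·A) = 7.4015 + 0.00157156/(7.4015 × 0.140531) = 7.4015 + 0.00151091 = 7.40301 m along the plane.
The resultant acts 0.2115 + 0.00151091 = 0.213011 m (along the plate) below the hinge at the top edge, so the moment about the hinge is M = F × 0.213011 = 7.43263 × 0.213011 = 1.58323 kN·m.

M ≈ 1.58 kN·m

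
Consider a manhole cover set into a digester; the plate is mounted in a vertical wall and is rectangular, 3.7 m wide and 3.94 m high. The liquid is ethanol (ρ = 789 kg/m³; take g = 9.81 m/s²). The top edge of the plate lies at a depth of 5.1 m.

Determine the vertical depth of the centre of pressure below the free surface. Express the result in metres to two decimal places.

γ = ρg = 789 × 9.81 / 1000 = 7.74009 kN/m³.
The centroid lies 3.94/2 = 1.97 m below the top edge, so the centroid depth is h_c = 5.1 + 1.97 = 7.07 m.
A = 3.7 × 3.94 = 14.578 m².
Resultant F = γ·h_c·A = 7.74009 × 7.07 × 14.578 = 797.744 kN.
I_c = b·h³/12 = 3.7 × 3.94³/12 = 18.8586 m⁴.
Centre of pressure: y_p = y_c + I_c/(y_c·A) = 7.07 + 18.8586/(7.07 × 14.578) = 7.07 + 0.182975 = 7.25298 m along the plane.

h_p = 7.25 m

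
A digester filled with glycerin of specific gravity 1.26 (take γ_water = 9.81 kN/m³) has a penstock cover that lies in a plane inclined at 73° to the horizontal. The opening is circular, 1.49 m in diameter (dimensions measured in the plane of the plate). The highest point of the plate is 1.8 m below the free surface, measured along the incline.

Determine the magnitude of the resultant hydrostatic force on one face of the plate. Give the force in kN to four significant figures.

γ = 1.26 × 9.81 = 12.3606 kN/m³.
Let θ = 73° be the plate's angle to the horizontal; measure y along the incline from where the plane meets the free surface. Vertical depth h = y·sinθ with sinθ = 0.956305.
The centroid is at the centre, 0.745 m below the top of the plate, so y_c = 1.8 + 0.745 = 2.545 m and h_c = 2.545 × 0.956305 = 2.4338 m.
A = π(0.745)² = 1.74366 m².
Resultant F = γ·h_c·A = 12.3606 × 2.4338 × 1.74366 = 52.4549 kN.

F ≈ 52.45 kN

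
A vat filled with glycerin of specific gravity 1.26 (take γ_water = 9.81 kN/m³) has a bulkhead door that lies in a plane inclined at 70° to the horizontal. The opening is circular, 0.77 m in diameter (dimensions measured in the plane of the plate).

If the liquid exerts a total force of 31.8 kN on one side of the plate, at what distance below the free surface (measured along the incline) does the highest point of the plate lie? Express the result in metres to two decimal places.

y_top ≈ 5.49 m

γ = 1.26 × 9.81 = 12.3606 kN/m³.
A = π(0.385)² = 0.465663 m².
From F = γ·h_c·A, the centroid depth is h_c = 31.8/(12.3606 × 0.465663) = 5.52479 m.
Let θ = 70° be the plate's angle to the horizontal; measure y along the incline from where the plane meets the free surface. Vertical depth h = y·sinθ with sinθ = 0.939693.
Along the incline, y_c = h_c/sinθ = 5.52479/0.939693 = 5.87936 m.
The centroid is at the centre, 0.385 m below the top of the plate, so the highest point sits at y_top = 5.87936 − 0.385 = 5.49436 m along the incline.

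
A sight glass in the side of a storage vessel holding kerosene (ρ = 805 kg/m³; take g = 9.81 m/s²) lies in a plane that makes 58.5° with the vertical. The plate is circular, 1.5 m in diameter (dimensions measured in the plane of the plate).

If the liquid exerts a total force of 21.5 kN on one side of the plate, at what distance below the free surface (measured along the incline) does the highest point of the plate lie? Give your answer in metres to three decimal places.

γ = ρg = 805 × 9.81 / 1000 = 7.89705 kN/m³.
A = π(0.75)² = 1.76715 m².
From F = γ·h_c·A, the centroid depth is h_c = 21.5/(7.89705 × 1.76715) = 1.54064 m.
The plate makes 58.5° with the vertical, i.e. θ = 90° − 58.5° = 31.5° to the horizontal. Measuring y along the incline from the free-surface line, vertical depth h = y·sinθ with sinθ = 0.522499.
Along the incline, y_c = h_c/sinθ = 1.54064/0.522499 = 2.9486 m.
The centroid is at the centre, 0.75 m below the top of the plate, so the highest point sits at y_top = 2.9486 − 0.75 = 2.1986 m along the incline.

y_top ≈ 2.199 m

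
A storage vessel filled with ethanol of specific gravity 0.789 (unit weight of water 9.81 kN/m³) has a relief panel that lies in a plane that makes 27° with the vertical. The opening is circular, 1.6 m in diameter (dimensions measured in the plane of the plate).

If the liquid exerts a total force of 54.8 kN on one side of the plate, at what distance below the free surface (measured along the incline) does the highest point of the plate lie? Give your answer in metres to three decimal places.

γ = 0.789 × 9.81 = 7.74009 kN/m³.
A = π(0.8)² = 2.01062 m².
From F = γ·h_c·A, the centroid depth is h_c = 54.8/(7.74009 × 2.01062) = 3.52131 m.
The plate makes 27° with the vertical, i.e. θ = 90° − 27° = 63° to the horizontal. Measuring y along the incline from the free-surface line, vertical depth h = y·sinθ with sinθ = 0.891007.
Along the incline, y_c = h_c/sinθ = 3.52131/0.891007 = 3.95206 m.
The centroid is at the centre, 0.8 m below the top of the plate, so the highest point sits at y_top = 3.95206 − 0.8 = 3.15206 m along the incline.

y_top ≈ 3.152 m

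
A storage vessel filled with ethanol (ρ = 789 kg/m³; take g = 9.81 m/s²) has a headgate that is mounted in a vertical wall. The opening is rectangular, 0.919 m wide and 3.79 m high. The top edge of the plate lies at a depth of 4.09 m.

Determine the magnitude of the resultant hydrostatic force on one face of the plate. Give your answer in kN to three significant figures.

F ≈ 161 kN

γ = ρg = 789 × 9.81 / 1000 = 7.74009 kN/m³.
The centroid lies 3.79/2 = 1.895 m below the top edge, so the centroid depth is h_c = 4.09 + 1.895 = 5.985 m.
A = 0.919 × 3.79 = 3.48301 m².
Resultant F = γ·h_c·A = 7.74009 × 5.985 × 3.48301 = 161.348 kN.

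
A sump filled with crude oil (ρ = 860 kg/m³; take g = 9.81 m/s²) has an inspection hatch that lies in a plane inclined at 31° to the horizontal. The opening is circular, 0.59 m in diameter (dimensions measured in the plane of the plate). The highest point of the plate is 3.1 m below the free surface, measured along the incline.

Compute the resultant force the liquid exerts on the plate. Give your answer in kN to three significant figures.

γ = ρg = 860 × 9.81 / 1000 = 8.4366 kN/m³.
Let θ = 31° be the plate's angle to the horizontal; measure y along the incline from where the plane meets the free surface. Vertical depth h = y·sinθ with sinθ = 0.515038.
The centroid is at the centre, 0.295 m below the top of the plate, so y_c = 3.1 + 0.295 = 3.395 m and h_c = 3.395 × 0.515038 = 1.74855 m.
A = π(0.295)² = 0.273397 m².
Resultant F = γ·h_c·A = 8.4366 × 1.74855 × 0.273397 = 4.0331 kN.

F ≈ 4.03 kN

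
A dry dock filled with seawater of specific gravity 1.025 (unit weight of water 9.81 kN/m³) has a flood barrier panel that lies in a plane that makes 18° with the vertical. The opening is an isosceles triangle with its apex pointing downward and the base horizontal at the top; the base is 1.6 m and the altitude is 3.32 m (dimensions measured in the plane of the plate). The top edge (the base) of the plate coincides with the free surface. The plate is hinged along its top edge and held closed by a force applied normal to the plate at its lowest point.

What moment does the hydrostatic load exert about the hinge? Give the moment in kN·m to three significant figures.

M ≈ 46.7 kN·m

γ = 1.025 × 9.81 = 10.05525 kN/m³.
The plate makes 18° with the vertical, i.e. θ = 90° − 18° = 72° to the horizontal. Measuring y along the incline from the free-surface line, vertical depth h = y·sinθ with sinθ = 0.951057.
With the apex down, the centroid sits h/3 = 3.32/3 = 1.10667 m below the base (the top edge), so y_c = 1.10667 m and h_c = 1.10667 × 0.951057 = 1.05251 m.
A = ½ × 1.6 × 3.32 = 2.656 m².
Resultant F = γ·h_c·A = 10.05525 × 1.05251 × 2.656 = 28.1091 kN.
I_c = b·h³/36 = 1.6 × 3.32³/36 = 1.62642 m⁴.
Centre of pressure: y_p = y_c + I_c/(y_c·A) = 1.10667 + 1.62642/(1.10667 × 2.656) = 1.10667 + 0.553333 = 1.66 m along the plane.
The resultant acts 1.10667 + 0.553333 = 1.66 m (along the plate) below the hinge at the top edge, so the moment about the hinge is M = F × 1.66 = 28.1091 × 1.66 = 46.6611 kN·m.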